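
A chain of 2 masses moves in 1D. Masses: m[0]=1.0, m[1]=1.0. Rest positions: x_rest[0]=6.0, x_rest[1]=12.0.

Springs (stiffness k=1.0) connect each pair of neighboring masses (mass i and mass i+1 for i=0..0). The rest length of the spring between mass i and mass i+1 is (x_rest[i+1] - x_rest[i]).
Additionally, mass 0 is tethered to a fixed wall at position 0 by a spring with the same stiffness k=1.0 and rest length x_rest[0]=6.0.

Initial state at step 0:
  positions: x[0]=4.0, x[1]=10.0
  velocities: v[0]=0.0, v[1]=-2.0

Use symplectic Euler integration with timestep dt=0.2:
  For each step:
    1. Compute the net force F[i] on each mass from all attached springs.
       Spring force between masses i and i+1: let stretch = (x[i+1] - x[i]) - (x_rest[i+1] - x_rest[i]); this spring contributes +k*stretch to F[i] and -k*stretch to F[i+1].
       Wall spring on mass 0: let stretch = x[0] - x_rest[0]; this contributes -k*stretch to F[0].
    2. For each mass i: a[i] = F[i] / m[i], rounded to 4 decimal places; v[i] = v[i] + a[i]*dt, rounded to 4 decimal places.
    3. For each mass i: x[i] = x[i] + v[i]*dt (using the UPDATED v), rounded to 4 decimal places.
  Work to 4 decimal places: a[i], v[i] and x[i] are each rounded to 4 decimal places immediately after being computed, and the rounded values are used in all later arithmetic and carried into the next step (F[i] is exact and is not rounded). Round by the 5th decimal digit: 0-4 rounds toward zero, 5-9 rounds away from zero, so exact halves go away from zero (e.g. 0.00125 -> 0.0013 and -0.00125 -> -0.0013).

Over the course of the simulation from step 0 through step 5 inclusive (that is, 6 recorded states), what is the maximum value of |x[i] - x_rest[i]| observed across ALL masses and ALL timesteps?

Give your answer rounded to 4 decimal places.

Answer: 3.6042

Derivation:
Step 0: x=[4.0000 10.0000] v=[0.0000 -2.0000]
Step 1: x=[4.0800 9.6000] v=[0.4000 -2.0000]
Step 2: x=[4.2176 9.2192] v=[0.6880 -1.9040]
Step 3: x=[4.3866 8.8783] v=[0.8448 -1.7043]
Step 4: x=[4.5598 8.5978] v=[0.8658 -1.4026]
Step 5: x=[4.7121 8.3958] v=[0.7614 -1.0102]
Max displacement = 3.6042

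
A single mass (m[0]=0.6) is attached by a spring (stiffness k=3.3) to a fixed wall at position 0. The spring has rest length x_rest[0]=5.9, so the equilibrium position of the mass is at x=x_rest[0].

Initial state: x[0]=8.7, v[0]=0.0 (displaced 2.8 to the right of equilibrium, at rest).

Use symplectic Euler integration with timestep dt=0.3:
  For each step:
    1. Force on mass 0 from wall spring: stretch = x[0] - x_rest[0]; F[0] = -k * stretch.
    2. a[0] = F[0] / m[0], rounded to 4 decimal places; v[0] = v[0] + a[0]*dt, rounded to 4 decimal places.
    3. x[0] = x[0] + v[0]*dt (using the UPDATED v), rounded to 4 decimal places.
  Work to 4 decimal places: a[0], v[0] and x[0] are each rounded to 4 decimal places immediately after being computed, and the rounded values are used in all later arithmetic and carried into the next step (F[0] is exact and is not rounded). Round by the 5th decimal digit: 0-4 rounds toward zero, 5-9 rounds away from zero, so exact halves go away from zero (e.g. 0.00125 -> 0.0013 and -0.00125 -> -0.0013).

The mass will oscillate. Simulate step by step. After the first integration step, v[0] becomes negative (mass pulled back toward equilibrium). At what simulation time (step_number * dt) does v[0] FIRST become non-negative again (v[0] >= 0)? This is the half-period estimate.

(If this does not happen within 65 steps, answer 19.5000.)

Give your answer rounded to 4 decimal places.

Step 0: x=[8.7000] v=[0.0000]
Step 1: x=[7.3140] v=[-4.6200]
Step 2: x=[5.2281] v=[-6.9531]
Step 3: x=[3.4748] v=[-5.8445]
Step 4: x=[2.9219] v=[-1.8429]
Step 5: x=[3.8432] v=[3.0710]
First v>=0 after going negative at step 5, time=1.5000

Answer: 1.5000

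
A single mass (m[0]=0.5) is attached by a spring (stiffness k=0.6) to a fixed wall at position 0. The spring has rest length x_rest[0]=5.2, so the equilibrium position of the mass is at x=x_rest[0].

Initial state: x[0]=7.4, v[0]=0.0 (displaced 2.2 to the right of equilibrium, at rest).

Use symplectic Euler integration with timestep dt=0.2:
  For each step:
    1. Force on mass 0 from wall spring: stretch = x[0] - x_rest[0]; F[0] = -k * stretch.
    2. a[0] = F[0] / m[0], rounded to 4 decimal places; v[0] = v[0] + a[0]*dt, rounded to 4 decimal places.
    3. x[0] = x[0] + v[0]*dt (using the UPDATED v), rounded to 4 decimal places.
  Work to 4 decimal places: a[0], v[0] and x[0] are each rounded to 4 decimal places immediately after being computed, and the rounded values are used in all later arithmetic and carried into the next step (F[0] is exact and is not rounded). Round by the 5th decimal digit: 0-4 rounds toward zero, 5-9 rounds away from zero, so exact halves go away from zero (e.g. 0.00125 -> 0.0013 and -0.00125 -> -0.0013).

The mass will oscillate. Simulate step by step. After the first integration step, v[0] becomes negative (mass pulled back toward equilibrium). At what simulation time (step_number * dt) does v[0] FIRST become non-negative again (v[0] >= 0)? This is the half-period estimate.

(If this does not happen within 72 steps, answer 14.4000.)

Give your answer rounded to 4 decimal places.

Step 0: x=[7.4000] v=[0.0000]
Step 1: x=[7.2944] v=[-0.5280]
Step 2: x=[7.0883] v=[-1.0307]
Step 3: x=[6.7915] v=[-1.4839]
Step 4: x=[6.4183] v=[-1.8659]
Step 5: x=[5.9866] v=[-2.1583]
Step 6: x=[5.5172] v=[-2.3471]
Step 7: x=[5.0326] v=[-2.4232]
Step 8: x=[4.5560] v=[-2.3830]
Step 9: x=[4.1103] v=[-2.2284]
Step 10: x=[3.7169] v=[-1.9669]
Step 11: x=[3.3947] v=[-1.6110]
Step 12: x=[3.1592] v=[-1.1777]
Step 13: x=[3.0216] v=[-0.6879]
Step 14: x=[2.9886] v=[-0.1651]
Step 15: x=[3.0617] v=[0.3656]
First v>=0 after going negative at step 15, time=3.0000

Answer: 3.0000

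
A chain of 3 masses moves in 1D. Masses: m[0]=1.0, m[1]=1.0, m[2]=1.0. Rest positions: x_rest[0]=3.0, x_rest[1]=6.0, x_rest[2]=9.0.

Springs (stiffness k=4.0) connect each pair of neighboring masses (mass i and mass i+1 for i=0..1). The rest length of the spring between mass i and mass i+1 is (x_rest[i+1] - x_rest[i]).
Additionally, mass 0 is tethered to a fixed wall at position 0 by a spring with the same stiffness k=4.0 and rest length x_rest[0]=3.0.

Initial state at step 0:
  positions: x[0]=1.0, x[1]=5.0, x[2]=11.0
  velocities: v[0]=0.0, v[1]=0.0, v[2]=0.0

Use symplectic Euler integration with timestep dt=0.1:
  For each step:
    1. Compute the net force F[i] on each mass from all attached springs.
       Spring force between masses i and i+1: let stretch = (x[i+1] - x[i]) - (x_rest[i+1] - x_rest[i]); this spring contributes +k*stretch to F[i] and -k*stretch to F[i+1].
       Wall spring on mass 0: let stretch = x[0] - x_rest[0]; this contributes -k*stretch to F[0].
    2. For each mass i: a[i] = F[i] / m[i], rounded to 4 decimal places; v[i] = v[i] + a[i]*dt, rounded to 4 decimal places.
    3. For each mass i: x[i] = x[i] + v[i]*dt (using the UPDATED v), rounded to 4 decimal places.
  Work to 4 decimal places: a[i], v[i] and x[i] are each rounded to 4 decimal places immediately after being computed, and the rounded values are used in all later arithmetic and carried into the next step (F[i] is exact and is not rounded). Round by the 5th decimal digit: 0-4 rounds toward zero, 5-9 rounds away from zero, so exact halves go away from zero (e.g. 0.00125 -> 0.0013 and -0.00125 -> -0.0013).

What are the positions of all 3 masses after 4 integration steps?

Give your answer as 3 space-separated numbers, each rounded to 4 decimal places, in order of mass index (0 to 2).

Step 0: x=[1.0000 5.0000 11.0000] v=[0.0000 0.0000 0.0000]
Step 1: x=[1.1200 5.0800 10.8800] v=[1.2000 0.8000 -1.2000]
Step 2: x=[1.3536 5.2336 10.6480] v=[2.3360 1.5360 -2.3200]
Step 3: x=[1.6883 5.4486 10.3194] v=[3.3466 2.1498 -3.2858]
Step 4: x=[2.1058 5.7080 9.9160] v=[4.1754 2.5940 -4.0341]

Answer: 2.1058 5.7080 9.9160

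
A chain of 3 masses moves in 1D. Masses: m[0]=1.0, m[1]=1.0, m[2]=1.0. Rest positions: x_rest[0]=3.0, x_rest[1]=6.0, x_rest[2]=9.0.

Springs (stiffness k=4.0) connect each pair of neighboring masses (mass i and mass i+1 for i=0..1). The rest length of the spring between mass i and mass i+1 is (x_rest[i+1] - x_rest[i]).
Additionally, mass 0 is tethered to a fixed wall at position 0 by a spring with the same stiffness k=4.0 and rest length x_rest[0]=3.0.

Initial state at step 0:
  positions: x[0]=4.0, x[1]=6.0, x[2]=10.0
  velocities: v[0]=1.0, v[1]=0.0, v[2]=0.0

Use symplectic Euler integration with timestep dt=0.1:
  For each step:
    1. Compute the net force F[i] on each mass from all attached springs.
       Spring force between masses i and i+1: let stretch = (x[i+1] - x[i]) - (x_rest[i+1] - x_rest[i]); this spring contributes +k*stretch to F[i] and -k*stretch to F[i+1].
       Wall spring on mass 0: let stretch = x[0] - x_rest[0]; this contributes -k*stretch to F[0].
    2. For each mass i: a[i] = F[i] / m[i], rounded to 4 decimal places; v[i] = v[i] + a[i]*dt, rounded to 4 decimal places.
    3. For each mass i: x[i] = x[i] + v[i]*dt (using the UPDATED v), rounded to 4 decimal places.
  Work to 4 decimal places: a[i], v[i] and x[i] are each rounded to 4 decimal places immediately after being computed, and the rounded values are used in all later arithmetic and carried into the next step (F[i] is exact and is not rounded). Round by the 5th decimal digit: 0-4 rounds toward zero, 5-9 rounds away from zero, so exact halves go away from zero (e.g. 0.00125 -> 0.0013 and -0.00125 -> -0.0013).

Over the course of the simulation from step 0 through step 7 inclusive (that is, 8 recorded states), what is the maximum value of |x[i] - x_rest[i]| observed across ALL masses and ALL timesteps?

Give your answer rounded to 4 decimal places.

Step 0: x=[4.0000 6.0000 10.0000] v=[1.0000 0.0000 0.0000]
Step 1: x=[4.0200 6.0800 9.9600] v=[0.2000 0.8000 -0.4000]
Step 2: x=[3.9616 6.2328 9.8848] v=[-0.5840 1.5280 -0.7520]
Step 3: x=[3.8356 6.4408 9.7835] v=[-1.2602 2.0803 -1.0128]
Step 4: x=[3.6604 6.6783 9.6685] v=[-1.7524 2.3753 -1.1499]
Step 5: x=[3.4595 6.9147 9.5539] v=[-2.0094 2.3642 -1.1460]
Step 6: x=[3.2584 7.1185 9.4537] v=[-2.0111 2.0378 -1.0017]
Step 7: x=[3.0814 7.2613 9.3801] v=[-1.7704 1.4278 -0.7358]
Max displacement = 1.2613

Answer: 1.2613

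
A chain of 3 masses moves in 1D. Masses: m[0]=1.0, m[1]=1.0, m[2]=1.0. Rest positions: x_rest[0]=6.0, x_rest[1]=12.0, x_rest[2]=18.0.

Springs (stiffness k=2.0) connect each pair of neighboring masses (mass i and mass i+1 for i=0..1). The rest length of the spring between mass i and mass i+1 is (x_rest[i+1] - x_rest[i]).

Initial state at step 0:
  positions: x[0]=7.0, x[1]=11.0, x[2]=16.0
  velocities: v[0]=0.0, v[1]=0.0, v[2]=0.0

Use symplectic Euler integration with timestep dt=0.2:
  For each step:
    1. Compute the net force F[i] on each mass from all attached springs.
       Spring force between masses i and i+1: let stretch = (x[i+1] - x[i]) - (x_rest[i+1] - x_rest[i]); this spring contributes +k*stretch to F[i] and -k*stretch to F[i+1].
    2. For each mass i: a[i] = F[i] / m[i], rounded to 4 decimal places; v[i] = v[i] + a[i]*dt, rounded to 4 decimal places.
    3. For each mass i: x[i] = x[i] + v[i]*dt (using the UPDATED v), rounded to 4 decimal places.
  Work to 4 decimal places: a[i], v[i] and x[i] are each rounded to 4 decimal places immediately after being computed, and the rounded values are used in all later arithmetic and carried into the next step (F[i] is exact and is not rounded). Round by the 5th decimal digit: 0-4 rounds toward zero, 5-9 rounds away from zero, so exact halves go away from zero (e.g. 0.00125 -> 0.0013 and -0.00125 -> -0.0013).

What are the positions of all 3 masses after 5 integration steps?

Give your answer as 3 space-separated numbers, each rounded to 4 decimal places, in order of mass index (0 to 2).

Step 0: x=[7.0000 11.0000 16.0000] v=[0.0000 0.0000 0.0000]
Step 1: x=[6.8400 11.0800 16.0800] v=[-0.8000 0.4000 0.4000]
Step 2: x=[6.5392 11.2208 16.2400] v=[-1.5040 0.7040 0.8000]
Step 3: x=[6.1329 11.3886 16.4785] v=[-2.0314 0.8390 1.1923]
Step 4: x=[5.6671 11.5431 16.7898] v=[-2.3291 0.7727 1.5563]
Step 5: x=[5.1914 11.6473 17.1613] v=[-2.3787 0.5210 1.8576]

Answer: 5.1914 11.6473 17.1613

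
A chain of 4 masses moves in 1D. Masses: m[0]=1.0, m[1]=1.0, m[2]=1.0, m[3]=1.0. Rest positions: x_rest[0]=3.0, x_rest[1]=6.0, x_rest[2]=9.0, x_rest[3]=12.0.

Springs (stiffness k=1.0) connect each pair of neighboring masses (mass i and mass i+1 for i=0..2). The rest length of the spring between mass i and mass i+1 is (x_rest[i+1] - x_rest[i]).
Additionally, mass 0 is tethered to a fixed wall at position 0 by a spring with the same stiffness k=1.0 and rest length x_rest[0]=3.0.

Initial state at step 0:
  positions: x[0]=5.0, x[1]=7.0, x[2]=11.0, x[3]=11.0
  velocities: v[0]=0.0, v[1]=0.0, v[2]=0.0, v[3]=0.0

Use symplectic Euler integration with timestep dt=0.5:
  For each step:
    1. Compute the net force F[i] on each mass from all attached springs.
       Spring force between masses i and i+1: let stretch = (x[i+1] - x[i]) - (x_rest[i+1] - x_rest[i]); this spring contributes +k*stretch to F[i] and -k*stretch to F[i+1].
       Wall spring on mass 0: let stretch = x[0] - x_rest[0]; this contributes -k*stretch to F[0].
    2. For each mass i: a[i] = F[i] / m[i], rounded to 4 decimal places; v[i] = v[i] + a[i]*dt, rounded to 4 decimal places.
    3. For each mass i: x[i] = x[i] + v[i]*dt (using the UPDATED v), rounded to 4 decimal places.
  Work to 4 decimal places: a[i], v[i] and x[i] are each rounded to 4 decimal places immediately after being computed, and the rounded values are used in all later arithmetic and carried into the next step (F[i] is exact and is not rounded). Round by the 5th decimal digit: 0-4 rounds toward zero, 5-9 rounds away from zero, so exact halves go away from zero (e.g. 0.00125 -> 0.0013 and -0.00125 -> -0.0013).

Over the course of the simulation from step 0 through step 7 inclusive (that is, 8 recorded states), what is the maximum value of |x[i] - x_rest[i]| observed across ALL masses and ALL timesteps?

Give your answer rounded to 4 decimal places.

Step 0: x=[5.0000 7.0000 11.0000 11.0000] v=[0.0000 0.0000 0.0000 0.0000]
Step 1: x=[4.2500 7.5000 10.0000 11.7500] v=[-1.5000 1.0000 -2.0000 1.5000]
Step 2: x=[3.2500 7.8125 8.8125 12.8125] v=[-2.0000 0.6250 -2.3750 2.1250]
Step 3: x=[2.5781 7.2344 8.3750 13.6250] v=[-1.3438 -1.1563 -0.8750 1.6250]
Step 4: x=[2.4258 5.7773 8.9649 13.8750] v=[-0.3047 -2.9142 1.1797 0.5000]
Step 5: x=[2.5049 4.2792 9.9854 13.6475] v=[0.1582 -2.9962 2.0410 -0.4551]
Step 6: x=[2.4014 3.7641 10.4949 13.2544] v=[-0.2071 -1.0303 1.0190 -0.7862]
Step 7: x=[2.0382 4.5910 10.0116 12.9214] v=[-0.7265 1.6538 -0.9667 -0.6660]
Max displacement = 2.2359

Answer: 2.2359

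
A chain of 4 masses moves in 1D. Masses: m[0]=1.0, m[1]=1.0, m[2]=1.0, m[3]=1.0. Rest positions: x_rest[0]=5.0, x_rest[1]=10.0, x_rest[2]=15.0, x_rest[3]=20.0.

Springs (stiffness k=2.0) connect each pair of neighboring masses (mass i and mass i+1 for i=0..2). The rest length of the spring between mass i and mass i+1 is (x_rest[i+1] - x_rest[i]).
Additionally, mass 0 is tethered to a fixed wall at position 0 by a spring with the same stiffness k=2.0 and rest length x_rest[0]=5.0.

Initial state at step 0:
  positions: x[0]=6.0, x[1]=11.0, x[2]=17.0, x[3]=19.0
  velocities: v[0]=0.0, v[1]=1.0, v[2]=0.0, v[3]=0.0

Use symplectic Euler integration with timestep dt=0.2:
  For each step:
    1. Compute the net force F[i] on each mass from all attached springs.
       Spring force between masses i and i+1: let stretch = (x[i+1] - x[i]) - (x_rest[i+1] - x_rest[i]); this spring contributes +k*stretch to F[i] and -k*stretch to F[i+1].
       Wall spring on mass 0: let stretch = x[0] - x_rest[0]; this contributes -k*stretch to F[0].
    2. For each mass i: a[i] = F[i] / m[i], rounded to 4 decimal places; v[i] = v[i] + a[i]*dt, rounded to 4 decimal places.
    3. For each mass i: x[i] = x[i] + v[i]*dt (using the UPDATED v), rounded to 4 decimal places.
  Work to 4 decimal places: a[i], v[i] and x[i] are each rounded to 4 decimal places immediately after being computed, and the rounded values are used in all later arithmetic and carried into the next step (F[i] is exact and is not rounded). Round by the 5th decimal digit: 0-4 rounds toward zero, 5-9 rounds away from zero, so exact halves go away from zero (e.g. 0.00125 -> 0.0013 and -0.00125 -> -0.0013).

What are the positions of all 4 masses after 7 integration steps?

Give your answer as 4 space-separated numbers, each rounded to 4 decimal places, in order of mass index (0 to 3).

Answer: 5.5111 10.4168 14.7962 21.8783

Derivation:
Step 0: x=[6.0000 11.0000 17.0000 19.0000] v=[0.0000 1.0000 0.0000 0.0000]
Step 1: x=[5.9200 11.2800 16.6800 19.2400] v=[-0.4000 1.4000 -1.6000 1.2000]
Step 2: x=[5.7952 11.5632 16.1328 19.6752] v=[-0.6240 1.4160 -2.7360 2.1760]
Step 3: x=[5.6682 11.7505 15.5034 20.2270] v=[-0.6349 0.9366 -3.1469 2.7590]
Step 4: x=[5.5743 11.7515 14.9517 20.8009] v=[-0.4693 0.0048 -2.7586 2.8696]
Step 5: x=[5.5287 11.5143 14.6119 21.3069] v=[-0.2281 -1.1860 -1.6990 2.5299]
Step 6: x=[5.5196 11.0461 14.5599 21.6773] v=[-0.0453 -2.3412 -0.2600 1.8519]
Step 7: x=[5.5111 10.4168 14.7962 21.8783] v=[-0.0425 -3.1463 1.1814 1.0049]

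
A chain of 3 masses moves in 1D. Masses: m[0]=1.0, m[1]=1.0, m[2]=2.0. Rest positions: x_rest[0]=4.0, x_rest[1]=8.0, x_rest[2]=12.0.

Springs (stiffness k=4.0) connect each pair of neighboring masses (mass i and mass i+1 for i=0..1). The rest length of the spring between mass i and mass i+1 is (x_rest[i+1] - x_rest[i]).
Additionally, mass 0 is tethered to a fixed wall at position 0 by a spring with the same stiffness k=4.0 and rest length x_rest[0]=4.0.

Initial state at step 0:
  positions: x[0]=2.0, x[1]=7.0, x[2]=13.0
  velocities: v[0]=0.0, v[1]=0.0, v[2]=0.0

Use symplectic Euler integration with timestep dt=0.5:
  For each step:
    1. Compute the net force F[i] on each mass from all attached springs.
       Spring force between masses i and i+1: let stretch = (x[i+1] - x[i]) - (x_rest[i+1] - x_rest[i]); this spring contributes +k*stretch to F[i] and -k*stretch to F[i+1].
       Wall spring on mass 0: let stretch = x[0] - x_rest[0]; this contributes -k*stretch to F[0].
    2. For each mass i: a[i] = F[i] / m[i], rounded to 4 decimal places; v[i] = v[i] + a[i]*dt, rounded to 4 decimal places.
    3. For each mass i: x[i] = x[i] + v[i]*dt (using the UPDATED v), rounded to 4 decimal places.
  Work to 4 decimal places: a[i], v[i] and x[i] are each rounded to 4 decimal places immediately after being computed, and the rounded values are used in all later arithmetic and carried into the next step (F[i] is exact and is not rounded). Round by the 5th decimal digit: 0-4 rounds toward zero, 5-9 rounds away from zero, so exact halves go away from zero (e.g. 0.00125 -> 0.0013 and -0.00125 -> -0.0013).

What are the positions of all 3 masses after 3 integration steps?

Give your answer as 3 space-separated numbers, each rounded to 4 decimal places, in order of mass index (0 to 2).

Step 0: x=[2.0000 7.0000 13.0000] v=[0.0000 0.0000 0.0000]
Step 1: x=[5.0000 8.0000 12.0000] v=[6.0000 2.0000 -2.0000]
Step 2: x=[6.0000 10.0000 11.0000] v=[2.0000 4.0000 -2.0000]
Step 3: x=[5.0000 9.0000 11.5000] v=[-2.0000 -2.0000 1.0000]

Answer: 5.0000 9.0000 11.5000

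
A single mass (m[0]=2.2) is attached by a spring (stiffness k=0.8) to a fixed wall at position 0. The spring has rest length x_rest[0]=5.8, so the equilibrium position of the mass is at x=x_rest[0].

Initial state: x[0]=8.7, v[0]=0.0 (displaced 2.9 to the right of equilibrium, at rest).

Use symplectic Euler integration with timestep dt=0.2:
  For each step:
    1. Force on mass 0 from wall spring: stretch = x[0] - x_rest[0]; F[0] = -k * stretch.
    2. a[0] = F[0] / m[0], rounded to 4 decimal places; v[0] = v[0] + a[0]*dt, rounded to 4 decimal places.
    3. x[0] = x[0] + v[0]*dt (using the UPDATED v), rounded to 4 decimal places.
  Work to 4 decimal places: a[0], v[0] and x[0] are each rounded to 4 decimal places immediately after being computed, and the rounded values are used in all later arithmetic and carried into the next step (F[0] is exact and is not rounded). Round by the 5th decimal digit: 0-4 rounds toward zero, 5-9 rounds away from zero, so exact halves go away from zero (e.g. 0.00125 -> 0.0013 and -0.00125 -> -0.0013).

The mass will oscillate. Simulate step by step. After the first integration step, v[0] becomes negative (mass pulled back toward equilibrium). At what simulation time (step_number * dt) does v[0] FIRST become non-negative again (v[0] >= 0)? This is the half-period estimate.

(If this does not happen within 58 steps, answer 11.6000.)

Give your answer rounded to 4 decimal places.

Step 0: x=[8.7000] v=[0.0000]
Step 1: x=[8.6578] v=[-0.2109]
Step 2: x=[8.5741] v=[-0.4187]
Step 3: x=[8.4500] v=[-0.6205]
Step 4: x=[8.2874] v=[-0.8132]
Step 5: x=[8.0886] v=[-0.9941]
Step 6: x=[7.8565] v=[-1.1605]
Step 7: x=[7.5945] v=[-1.3101]
Step 8: x=[7.3064] v=[-1.4406]
Step 9: x=[6.9964] v=[-1.5502]
Step 10: x=[6.6690] v=[-1.6372]
Step 11: x=[6.3289] v=[-1.7004]
Step 12: x=[5.9811] v=[-1.7389]
Step 13: x=[5.6307] v=[-1.7521]
Step 14: x=[5.2827] v=[-1.7398]
Step 15: x=[4.9423] v=[-1.7022]
Step 16: x=[4.6143] v=[-1.6398]
Step 17: x=[4.3036] v=[-1.5536]
Step 18: x=[4.0146] v=[-1.4448]
Step 19: x=[3.7516] v=[-1.3150]
Step 20: x=[3.5184] v=[-1.1660]
Step 21: x=[3.3184] v=[-1.0001]
Step 22: x=[3.1545] v=[-0.8196]
Step 23: x=[3.0291] v=[-0.6272]
Step 24: x=[2.9440] v=[-0.4257]
Step 25: x=[2.9004] v=[-0.2180]
Step 26: x=[2.8990] v=[-0.0071]
Step 27: x=[2.9398] v=[0.2039]
First v>=0 after going negative at step 27, time=5.4000

Answer: 5.4000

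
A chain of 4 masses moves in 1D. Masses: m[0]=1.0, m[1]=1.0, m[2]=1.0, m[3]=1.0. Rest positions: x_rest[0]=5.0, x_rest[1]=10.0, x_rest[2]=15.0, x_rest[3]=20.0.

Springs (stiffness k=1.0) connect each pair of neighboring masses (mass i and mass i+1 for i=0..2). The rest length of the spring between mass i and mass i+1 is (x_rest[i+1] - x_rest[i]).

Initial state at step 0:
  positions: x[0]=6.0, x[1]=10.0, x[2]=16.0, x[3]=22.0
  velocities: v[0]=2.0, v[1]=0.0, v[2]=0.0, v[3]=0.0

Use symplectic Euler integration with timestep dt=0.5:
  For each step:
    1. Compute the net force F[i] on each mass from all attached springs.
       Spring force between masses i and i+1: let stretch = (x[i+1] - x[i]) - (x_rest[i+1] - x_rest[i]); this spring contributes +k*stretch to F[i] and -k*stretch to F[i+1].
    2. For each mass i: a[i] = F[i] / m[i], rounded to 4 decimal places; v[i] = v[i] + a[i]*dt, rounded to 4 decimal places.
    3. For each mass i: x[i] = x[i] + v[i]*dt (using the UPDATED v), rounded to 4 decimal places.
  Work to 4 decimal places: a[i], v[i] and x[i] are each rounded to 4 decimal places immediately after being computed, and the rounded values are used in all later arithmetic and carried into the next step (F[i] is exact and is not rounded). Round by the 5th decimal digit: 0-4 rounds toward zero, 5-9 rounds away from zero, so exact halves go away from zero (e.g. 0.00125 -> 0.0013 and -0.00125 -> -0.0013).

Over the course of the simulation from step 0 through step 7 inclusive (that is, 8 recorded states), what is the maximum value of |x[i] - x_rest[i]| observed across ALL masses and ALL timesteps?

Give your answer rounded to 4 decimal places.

Step 0: x=[6.0000 10.0000 16.0000 22.0000] v=[2.0000 0.0000 0.0000 0.0000]
Step 1: x=[6.7500 10.5000 16.0000 21.7500] v=[1.5000 1.0000 0.0000 -0.5000]
Step 2: x=[7.1875 11.4375 16.0625 21.3125] v=[0.8750 1.8750 0.1250 -0.8750]
Step 3: x=[7.4375 12.4688 16.2813 20.8125] v=[0.5000 2.0625 0.4375 -1.0000]
Step 4: x=[7.6954 13.1954 16.6798 20.4297] v=[0.5157 1.4531 0.7969 -0.7656]
Step 5: x=[8.0783 13.4181 17.1447 20.3594] v=[0.7657 0.4453 0.9297 -0.1406]
Step 6: x=[8.5461 13.2375 17.4816 20.7355] v=[0.9356 -0.3613 0.6738 0.7521]
Step 7: x=[8.9368 12.9450 17.5710 21.5481] v=[0.7813 -0.5850 0.1787 1.6252]
Max displacement = 3.9368

Answer: 3.9368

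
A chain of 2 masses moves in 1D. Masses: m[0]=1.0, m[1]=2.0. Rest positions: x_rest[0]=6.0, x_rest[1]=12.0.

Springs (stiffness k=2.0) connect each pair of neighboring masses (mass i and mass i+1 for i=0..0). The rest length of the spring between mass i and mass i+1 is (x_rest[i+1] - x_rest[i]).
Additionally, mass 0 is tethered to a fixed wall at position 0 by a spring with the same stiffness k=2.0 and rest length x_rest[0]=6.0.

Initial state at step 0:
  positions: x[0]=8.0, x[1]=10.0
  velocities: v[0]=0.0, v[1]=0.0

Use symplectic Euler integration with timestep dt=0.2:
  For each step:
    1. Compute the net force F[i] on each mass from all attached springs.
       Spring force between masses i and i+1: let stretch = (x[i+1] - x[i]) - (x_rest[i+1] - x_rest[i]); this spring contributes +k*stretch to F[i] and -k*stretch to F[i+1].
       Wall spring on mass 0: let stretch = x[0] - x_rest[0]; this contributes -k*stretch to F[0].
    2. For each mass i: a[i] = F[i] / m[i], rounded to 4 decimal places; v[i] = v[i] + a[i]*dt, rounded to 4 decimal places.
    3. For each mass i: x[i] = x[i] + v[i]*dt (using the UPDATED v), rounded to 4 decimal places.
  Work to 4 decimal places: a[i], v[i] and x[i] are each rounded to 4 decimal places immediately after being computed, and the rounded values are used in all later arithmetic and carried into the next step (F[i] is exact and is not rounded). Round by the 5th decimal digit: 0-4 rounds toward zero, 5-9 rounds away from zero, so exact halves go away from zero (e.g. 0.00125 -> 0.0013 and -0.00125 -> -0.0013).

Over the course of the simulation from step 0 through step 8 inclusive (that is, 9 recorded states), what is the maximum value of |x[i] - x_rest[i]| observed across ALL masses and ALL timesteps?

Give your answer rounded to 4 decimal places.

Step 0: x=[8.0000 10.0000] v=[0.0000 0.0000]
Step 1: x=[7.5200 10.1600] v=[-2.4000 0.8000]
Step 2: x=[6.6496 10.4544] v=[-4.3520 1.4720]
Step 3: x=[5.5516 10.8366] v=[-5.4899 1.9110]
Step 4: x=[4.4323 11.2474] v=[-5.5965 2.0540]
Step 5: x=[3.5036 11.6256] v=[-4.6434 1.8910]
Step 6: x=[2.9444 11.9189] v=[-2.7960 1.4666]
Step 7: x=[2.8676 12.0932] v=[-0.3840 0.8717]
Step 8: x=[3.2994 12.1385] v=[2.1592 0.2266]
Max displacement = 3.1324

Answer: 3.1324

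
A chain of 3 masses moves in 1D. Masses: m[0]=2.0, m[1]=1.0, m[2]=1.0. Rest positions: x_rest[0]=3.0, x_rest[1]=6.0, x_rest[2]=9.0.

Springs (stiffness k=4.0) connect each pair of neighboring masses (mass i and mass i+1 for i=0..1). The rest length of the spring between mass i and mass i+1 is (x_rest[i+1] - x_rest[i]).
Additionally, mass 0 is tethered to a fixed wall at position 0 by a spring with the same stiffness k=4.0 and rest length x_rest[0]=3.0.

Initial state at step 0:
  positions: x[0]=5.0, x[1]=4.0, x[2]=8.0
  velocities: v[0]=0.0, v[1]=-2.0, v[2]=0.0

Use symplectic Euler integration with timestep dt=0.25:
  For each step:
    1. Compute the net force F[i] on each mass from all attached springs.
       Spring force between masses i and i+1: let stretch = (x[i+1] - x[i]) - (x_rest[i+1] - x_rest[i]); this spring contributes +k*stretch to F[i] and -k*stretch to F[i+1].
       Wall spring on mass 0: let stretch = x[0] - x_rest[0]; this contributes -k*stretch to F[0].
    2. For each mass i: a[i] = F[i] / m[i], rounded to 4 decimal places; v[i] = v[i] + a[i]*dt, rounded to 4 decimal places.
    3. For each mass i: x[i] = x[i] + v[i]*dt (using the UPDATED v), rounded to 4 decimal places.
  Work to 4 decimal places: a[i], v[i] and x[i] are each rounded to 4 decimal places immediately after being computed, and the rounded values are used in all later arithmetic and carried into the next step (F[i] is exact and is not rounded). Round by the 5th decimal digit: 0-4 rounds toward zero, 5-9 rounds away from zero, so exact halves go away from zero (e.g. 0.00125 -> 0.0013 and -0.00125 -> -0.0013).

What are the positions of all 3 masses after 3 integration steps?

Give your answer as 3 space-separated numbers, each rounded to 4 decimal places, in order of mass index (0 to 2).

Step 0: x=[5.0000 4.0000 8.0000] v=[0.0000 -2.0000 0.0000]
Step 1: x=[4.2500 4.7500 7.7500] v=[-3.0000 3.0000 -1.0000]
Step 2: x=[3.0313 6.1250 7.5000] v=[-4.8750 5.5000 -1.0000]
Step 3: x=[1.8204 7.0703 7.6563] v=[-4.8438 3.7813 0.6250]

Answer: 1.8204 7.0703 7.6563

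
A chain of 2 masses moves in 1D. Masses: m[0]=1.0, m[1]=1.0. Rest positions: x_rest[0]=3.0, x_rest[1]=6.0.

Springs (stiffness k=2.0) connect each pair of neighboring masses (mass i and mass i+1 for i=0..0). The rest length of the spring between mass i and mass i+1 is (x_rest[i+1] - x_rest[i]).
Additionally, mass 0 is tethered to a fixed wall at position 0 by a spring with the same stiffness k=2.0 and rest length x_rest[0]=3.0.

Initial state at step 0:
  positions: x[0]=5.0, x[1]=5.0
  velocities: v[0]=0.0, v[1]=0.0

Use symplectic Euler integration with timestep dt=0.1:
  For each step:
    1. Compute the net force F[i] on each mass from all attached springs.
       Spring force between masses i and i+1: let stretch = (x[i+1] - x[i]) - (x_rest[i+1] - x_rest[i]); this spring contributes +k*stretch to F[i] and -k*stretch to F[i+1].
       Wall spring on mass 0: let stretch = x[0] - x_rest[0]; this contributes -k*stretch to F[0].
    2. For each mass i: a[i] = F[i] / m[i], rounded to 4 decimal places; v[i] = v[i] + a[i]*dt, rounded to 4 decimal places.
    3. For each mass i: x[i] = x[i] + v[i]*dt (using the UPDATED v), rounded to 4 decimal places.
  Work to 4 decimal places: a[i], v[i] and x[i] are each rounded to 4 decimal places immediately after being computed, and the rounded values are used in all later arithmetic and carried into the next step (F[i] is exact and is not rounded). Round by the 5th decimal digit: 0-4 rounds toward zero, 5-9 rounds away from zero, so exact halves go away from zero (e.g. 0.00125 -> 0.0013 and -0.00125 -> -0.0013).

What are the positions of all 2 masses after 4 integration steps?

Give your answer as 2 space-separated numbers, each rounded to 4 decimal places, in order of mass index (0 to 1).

Answer: 4.0761 5.5532

Derivation:
Step 0: x=[5.0000 5.0000] v=[0.0000 0.0000]
Step 1: x=[4.9000 5.0600] v=[-1.0000 0.6000]
Step 2: x=[4.7052 5.1768] v=[-1.9480 1.1680]
Step 3: x=[4.4257 5.3442] v=[-2.7947 1.6737]
Step 4: x=[4.0761 5.5532] v=[-3.4961 2.0900]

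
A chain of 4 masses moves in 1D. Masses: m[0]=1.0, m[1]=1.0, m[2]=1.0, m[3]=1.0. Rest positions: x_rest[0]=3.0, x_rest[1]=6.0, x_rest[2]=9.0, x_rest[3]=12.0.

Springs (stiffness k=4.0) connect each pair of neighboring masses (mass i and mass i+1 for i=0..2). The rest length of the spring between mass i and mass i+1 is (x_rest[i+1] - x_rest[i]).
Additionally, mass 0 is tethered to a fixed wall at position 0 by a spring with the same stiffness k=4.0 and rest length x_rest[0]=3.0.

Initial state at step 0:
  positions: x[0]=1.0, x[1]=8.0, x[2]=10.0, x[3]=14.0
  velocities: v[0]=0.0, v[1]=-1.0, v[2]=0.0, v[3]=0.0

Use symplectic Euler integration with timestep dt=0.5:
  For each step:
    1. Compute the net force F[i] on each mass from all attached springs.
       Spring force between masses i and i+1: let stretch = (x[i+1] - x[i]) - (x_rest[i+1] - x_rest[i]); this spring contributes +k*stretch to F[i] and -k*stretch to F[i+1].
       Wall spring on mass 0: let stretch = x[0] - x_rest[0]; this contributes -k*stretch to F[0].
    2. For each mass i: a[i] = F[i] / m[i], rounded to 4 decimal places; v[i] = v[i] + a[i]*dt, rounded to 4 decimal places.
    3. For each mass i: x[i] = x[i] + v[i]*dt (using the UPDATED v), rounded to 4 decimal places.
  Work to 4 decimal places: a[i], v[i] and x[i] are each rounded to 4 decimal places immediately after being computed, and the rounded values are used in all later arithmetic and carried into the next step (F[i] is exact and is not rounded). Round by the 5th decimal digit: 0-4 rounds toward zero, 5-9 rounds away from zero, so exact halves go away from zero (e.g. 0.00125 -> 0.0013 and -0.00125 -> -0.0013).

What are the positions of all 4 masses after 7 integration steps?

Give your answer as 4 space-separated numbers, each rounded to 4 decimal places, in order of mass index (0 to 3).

Step 0: x=[1.0000 8.0000 10.0000 14.0000] v=[0.0000 -1.0000 0.0000 0.0000]
Step 1: x=[7.0000 2.5000 12.0000 13.0000] v=[12.0000 -11.0000 4.0000 -2.0000]
Step 2: x=[1.5000 11.0000 5.5000 14.0000] v=[-11.0000 17.0000 -13.0000 2.0000]
Step 3: x=[4.0000 4.5000 13.0000 9.5000] v=[5.0000 -13.0000 15.0000 -9.0000]
Step 4: x=[3.0000 6.0000 8.5000 11.5000] v=[-2.0000 3.0000 -9.0000 4.0000]
Step 5: x=[2.0000 7.0000 4.5000 13.5000] v=[-2.0000 2.0000 -8.0000 4.0000]
Step 6: x=[4.0000 0.5000 12.0000 9.5000] v=[4.0000 -13.0000 15.0000 -8.0000]
Step 7: x=[-1.5000 9.0000 5.5000 11.0000] v=[-11.0000 17.0000 -13.0000 3.0000]

Answer: -1.5000 9.0000 5.5000 11.0000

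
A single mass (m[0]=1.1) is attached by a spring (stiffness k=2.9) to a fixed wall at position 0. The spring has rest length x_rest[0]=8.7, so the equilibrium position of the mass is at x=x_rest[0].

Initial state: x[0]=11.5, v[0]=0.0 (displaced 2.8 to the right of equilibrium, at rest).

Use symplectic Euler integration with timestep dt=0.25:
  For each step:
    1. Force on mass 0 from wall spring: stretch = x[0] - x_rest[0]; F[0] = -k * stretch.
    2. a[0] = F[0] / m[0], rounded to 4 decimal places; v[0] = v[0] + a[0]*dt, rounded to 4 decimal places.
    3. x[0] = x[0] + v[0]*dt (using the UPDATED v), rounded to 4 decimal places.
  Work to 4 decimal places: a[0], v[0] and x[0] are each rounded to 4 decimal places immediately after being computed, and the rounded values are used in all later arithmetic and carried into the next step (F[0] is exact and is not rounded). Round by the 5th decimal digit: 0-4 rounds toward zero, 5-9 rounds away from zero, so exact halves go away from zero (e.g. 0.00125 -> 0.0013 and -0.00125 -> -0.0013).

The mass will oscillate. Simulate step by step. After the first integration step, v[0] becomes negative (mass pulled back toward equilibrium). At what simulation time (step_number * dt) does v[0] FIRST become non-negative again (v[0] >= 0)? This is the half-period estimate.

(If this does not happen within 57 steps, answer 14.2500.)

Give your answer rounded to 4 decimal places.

Answer: 2.0000

Derivation:
Step 0: x=[11.5000] v=[0.0000]
Step 1: x=[11.0386] v=[-1.8455]
Step 2: x=[10.1919] v=[-3.3869]
Step 3: x=[9.0994] v=[-4.3702]
Step 4: x=[7.9410] v=[-4.6335]
Step 5: x=[6.9077] v=[-4.1333]
Step 6: x=[6.1697] v=[-2.9520]
Step 7: x=[5.8486] v=[-1.2843]
Step 8: x=[5.9974] v=[0.5950]
First v>=0 after going negative at step 8, time=2.0000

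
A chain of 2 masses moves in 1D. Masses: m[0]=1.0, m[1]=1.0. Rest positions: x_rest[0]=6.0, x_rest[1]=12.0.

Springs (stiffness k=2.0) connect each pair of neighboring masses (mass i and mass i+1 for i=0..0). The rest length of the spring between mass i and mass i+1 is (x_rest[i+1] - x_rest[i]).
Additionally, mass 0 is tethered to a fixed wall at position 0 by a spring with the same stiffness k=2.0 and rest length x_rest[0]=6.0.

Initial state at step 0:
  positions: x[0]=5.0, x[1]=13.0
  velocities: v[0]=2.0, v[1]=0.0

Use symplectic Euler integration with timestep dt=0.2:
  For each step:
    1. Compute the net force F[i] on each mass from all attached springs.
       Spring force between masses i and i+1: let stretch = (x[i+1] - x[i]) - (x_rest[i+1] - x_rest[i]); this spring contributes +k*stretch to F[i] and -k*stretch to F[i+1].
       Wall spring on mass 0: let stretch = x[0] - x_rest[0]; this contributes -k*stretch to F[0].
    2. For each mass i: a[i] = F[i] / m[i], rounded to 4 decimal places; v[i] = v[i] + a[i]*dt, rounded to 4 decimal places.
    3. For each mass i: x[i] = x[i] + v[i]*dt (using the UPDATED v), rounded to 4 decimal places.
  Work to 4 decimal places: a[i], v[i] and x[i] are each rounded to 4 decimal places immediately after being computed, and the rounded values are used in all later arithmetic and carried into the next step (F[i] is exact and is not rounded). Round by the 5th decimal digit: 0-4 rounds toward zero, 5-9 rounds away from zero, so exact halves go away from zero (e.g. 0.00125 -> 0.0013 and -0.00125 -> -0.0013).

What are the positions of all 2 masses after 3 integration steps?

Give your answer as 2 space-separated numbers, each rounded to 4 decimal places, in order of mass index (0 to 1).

Answer: 7.1516 12.3137

Derivation:
Step 0: x=[5.0000 13.0000] v=[2.0000 0.0000]
Step 1: x=[5.6400 12.8400] v=[3.2000 -0.8000]
Step 2: x=[6.4048 12.5840] v=[3.8240 -1.2800]
Step 3: x=[7.1516 12.3137] v=[3.7338 -1.3517]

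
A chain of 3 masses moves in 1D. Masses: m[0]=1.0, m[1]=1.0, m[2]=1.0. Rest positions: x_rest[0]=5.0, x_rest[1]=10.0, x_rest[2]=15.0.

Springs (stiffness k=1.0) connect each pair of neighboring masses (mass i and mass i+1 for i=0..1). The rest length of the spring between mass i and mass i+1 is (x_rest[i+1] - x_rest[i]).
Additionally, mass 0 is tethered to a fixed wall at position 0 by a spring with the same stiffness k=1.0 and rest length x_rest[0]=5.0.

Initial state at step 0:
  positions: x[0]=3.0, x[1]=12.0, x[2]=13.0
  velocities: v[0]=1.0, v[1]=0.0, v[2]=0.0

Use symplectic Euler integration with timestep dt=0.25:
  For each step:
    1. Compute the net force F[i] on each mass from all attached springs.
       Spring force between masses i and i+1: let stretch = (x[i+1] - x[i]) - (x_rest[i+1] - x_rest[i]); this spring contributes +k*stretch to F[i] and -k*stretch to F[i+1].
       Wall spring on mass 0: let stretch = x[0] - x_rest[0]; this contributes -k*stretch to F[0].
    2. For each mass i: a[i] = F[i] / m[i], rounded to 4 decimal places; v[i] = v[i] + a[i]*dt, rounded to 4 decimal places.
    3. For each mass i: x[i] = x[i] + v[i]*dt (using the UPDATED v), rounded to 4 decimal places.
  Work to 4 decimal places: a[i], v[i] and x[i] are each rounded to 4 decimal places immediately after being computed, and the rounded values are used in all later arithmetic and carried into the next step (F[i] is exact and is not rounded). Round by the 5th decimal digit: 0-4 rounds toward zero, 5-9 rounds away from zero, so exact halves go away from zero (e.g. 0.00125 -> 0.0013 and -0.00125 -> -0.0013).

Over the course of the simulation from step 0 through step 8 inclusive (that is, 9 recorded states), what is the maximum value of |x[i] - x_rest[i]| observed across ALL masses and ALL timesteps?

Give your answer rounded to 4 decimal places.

Answer: 2.5785

Derivation:
Step 0: x=[3.0000 12.0000 13.0000] v=[1.0000 0.0000 0.0000]
Step 1: x=[3.6250 11.5000 13.2500] v=[2.5000 -2.0000 1.0000]
Step 2: x=[4.5156 10.6172 13.7031] v=[3.5625 -3.5313 1.8125]
Step 3: x=[5.5054 9.5459 14.2759] v=[3.9590 -4.2852 2.2910]
Step 4: x=[6.4036 8.5177 14.8655] v=[3.5928 -4.1128 2.3585]
Step 5: x=[7.0337 7.7541 15.3709] v=[2.5204 -3.0544 2.0216]
Step 6: x=[7.2692 7.4215 15.7128] v=[0.9421 -1.3303 1.3674]
Step 7: x=[7.0599 7.5976 15.8490] v=[-0.8371 0.7045 0.5446]
Step 8: x=[6.4430 8.2558 15.7819] v=[-2.4677 2.6329 -0.2683]
Max displacement = 2.5785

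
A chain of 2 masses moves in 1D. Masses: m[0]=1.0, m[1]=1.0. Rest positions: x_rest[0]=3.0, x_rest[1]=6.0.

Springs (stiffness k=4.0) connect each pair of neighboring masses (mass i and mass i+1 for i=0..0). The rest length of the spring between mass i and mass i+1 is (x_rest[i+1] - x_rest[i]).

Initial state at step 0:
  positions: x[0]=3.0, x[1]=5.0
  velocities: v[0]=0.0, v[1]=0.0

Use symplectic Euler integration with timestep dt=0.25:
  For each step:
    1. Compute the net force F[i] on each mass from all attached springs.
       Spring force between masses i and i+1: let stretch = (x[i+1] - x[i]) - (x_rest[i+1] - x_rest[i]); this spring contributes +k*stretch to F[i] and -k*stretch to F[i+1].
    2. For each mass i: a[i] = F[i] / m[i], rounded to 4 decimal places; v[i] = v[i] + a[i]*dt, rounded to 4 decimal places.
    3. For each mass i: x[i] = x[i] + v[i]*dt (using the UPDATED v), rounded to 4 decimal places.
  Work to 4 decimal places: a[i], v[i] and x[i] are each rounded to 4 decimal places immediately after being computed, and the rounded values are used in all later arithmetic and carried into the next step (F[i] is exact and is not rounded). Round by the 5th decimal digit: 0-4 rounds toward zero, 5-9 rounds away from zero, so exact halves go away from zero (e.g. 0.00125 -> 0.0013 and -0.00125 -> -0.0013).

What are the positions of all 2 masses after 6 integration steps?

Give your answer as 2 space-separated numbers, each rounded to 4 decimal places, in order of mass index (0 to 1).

Step 0: x=[3.0000 5.0000] v=[0.0000 0.0000]
Step 1: x=[2.7500 5.2500] v=[-1.0000 1.0000]
Step 2: x=[2.3750 5.6250] v=[-1.5000 1.5000]
Step 3: x=[2.0625 5.9375] v=[-1.2500 1.2500]
Step 4: x=[1.9688 6.0313] v=[-0.3750 0.3750]
Step 5: x=[2.1407 5.8594] v=[0.6875 -0.6875]
Step 6: x=[2.4923 5.5079] v=[1.4062 -1.4062]

Answer: 2.4923 5.5079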